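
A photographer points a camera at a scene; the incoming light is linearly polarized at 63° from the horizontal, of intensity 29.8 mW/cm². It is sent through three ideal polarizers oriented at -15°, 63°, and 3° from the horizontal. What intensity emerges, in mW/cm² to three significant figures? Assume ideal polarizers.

By Malus's law, I₁ = 29.8 mW/cm² · cos²(78°) = 1.288 mW/cm².
I₂ = I₁ · cos²(78°) = 1.288 · 0.04323 = 0.05568 mW/cm².
I₃ = I₂ · cos²(60°) = 0.05568 · 0.25 = 0.01392 mW/cm².

I ≈ 0.0139 mW/cm²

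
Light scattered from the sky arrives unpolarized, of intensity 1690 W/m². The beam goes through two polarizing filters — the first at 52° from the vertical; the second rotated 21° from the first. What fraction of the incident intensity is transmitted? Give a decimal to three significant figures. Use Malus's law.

I/I₀ ≈ 0.436

Unpolarized light through the first polarizer → I₁ = 1690 W/m²/2 = 845 W/m², polarized at 52°.
I₂ = I₁ · cos²(21°) = 845 · 0.8716 = 736.5 W/m².
Transmitted fraction = 0.4358.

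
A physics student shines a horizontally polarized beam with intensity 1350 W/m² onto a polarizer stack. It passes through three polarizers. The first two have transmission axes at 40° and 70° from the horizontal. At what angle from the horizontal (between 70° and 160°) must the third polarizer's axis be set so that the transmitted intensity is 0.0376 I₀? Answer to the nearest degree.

θ ≈ 143°

By Malus's law, I₁ = I₀ cos²(40° − 0°) = I₀ cos²(40°) = 0.5868 I₀.
I₂ = I₁ cos²(70° − 40°) = 0.5868 I₀ · cos²(30°) = 0.4401 I₀.
Need I₃/I₀ = 0.0376, so cos²(θ − 70°) = 0.0376 / 0.4401 = 0.08543.
θ − 70° = arccos(√0.08543) = 73.0°, giving θ ≈ 70 + 73.0 = 143.0°.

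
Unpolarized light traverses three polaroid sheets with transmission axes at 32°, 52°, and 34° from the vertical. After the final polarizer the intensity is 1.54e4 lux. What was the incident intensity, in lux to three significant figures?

I₀ ≈ 3.86e4 lux

Unpolarized light through the first polarizer → I₁ = ½ I₀, now polarized at 32°.
I₂ = I₁ cos²(52° − 32°) = 0.5 I₀ · cos²(20°) = 0.4415 I₀.
I₃ = I₂ cos²(34° − 52°) = 0.4415 I₀ · cos²(18°) = 0.3994 I₀.
So 1.54e4 lux = 0.3994 I₀, giving I₀ = 1.54e4/0.3994 = 3.856e+04 lux.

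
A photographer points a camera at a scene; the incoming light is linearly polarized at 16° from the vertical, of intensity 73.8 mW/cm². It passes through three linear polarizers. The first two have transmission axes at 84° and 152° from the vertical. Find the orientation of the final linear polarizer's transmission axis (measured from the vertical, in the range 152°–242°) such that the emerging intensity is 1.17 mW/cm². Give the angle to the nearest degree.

θ ≈ 178°

I₁ = I₀ cos²(84° − 16°) = I₀ cos²(68°) = 0.1403 I₀.
I₂ = I₁ cos²(152° − 84°) = 0.1403 I₀ · cos²(68°) = 0.01969 I₀.
Target fraction: 1.17 / 73.8 mW/cm² = 0.01585 of I₀.
Need I₃/I₀ = 0.01585, so cos²(θ − 152°) = 0.01585 / 0.01969 = 0.8051.
θ − 152° = arccos(√0.8051) = 26.2°, giving θ ≈ 152 + 26.2 = 178.2°.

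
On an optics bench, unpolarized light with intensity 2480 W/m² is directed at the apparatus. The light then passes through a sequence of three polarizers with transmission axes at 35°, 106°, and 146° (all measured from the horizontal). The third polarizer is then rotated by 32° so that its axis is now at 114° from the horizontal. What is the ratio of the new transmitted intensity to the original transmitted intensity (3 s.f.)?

Before rotation:
Unpolarized light through the first polarizer → I₁ = ½ I₀, now polarized at 35°.
I₂ = I₁ cos²(106° − 35°) = 0.5 I₀ · cos²(71°) = 0.053 I₀.
I₃ = I₂ cos²(146° − 106°) = 0.053 I₀ · cos²(40°) = 0.0311 I₀.
After rotation:
Unpolarized light through the first polarizer → I₁ = ½ I₀, now polarized at 35°.
I₂ = I₁ cos²(106° − 35°) = 0.5 I₀ · cos²(71°) = 0.053 I₀.
I₃ = I₂ cos²(114° − 106°) = 0.053 I₀ · cos²(8°) = 0.05197 I₀.
Ratio = 0.05197 / 0.0311 = 1.671.

I_new/I_old ≈ 1.67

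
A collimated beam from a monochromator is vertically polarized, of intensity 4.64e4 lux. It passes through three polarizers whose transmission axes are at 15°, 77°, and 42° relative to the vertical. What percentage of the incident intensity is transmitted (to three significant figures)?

≈ 13.8%

I₁ = 4.64e4 lux · cos²(15°) = 4.329e+04 lux.
I₂ = I₁ · cos²(62°) = 4.329e+04 · 0.2204 = 9542 lux.
I₃ = I₂ · cos²(35°) = 9542 · 0.671 = 6403 lux.
That is 13.8% of the incident intensity.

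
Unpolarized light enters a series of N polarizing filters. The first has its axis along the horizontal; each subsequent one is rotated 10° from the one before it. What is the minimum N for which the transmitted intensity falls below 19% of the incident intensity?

First polarizer halves the unpolarized light: factor 1/2.
Each further stage multiplies by cos²(10°) = 0.9698.
After N polarizers: T = 0.5·0.9698^(N−1). Require T < 0.19 ⇒ N−1 > ln(0.19/0.5)/ln(0.9698) = 31.60, so N−1 ≥ 32 and N = 33.
Check: N=33 gives T = 0.1877 < 0.19; N=32 gives T = 0.1935.

N = 33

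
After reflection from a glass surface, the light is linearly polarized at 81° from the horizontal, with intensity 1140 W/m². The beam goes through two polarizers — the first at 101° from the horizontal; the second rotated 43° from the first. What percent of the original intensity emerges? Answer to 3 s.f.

I₁ = 1140 W/m² · cos²(20°) = 1007 W/m².
I₂ = I₁ · cos²(43°) = 1007 · 0.5349 = 538.4 W/m².
That is 47.23% of the incident intensity.

≈ 47.2%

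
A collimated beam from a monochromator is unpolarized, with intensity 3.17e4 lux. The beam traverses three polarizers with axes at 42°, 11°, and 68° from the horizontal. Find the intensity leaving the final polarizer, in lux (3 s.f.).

Unpolarized light through the first polarizer → I₁ = 3.17e4 lux/2 = 1.585e+04 lux, polarized at 42°.
I₂ = I₁ · cos²(31°) = 1.585e+04 · 0.7347 = 1.165e+04 lux.
I₃ = I₂ · cos²(57°) = 1.165e+04 · 0.2966 = 3454 lux.

I ≈ 3450 lux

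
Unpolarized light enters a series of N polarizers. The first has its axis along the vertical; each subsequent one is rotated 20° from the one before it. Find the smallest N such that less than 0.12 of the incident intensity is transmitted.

N = 13

First polarizer halves the unpolarized light: factor 1/2.
Each further stage multiplies by cos²(20°) = 0.883.
After N polarizers: T = 0.5·0.883^(N−1). Require T < 0.12 ⇒ N−1 > ln(0.12/0.5)/ln(0.883) = 11.47, so N−1 ≥ 12 and N = 13.
Check: N=13 gives T = 0.1124 < 0.12; N=12 gives T = 0.1273.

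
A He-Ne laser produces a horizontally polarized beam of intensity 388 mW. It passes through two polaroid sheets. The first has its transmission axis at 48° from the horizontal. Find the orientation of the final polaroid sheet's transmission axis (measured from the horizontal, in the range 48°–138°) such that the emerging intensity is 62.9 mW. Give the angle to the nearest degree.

θ ≈ 101°

I₁ = I₀ cos²(48° − 0°) = I₀ cos²(48°) = 0.4477 I₀.
Target fraction: 62.9 / 388 mW = 0.1621 of I₀.
Need I₂/I₀ = 0.1621, so cos²(θ − 48°) = 0.1621 / 0.4477 = 0.3621.
θ − 48° = arccos(√0.3621) = 53.0°, giving θ ≈ 48 + 53.0 = 101.0°.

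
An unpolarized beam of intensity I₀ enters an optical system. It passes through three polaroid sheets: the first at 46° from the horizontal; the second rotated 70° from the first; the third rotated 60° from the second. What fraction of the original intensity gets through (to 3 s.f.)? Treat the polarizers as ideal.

≈ 0.0146 I₀

Unpolarized light through the first polarizer → I₁ = ½ I₀, now polarized at 46°.
I₂ = I₁ cos²(70°) = 0.5 · 0.117 I₀ = 0.05849 I₀.
I₃ = I₂ cos²(60°) = 0.05849 · 0.25 I₀ = 0.01462 I₀.
Transmitted fraction = 0.01462.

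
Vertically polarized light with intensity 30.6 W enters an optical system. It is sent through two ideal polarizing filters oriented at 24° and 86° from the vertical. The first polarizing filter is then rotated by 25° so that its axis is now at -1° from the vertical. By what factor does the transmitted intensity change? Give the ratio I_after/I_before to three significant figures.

Before rotation:
By Malus's law, I₁ = I₀ cos²(24° − 0°) = I₀ cos²(24°) = 0.8346 I₀.
I₂ = I₁ cos²(86° − 24°) = 0.8346 I₀ · cos²(62°) = 0.1839 I₀.
After rotation:
I₁ = I₀ cos²(-1° − 0°) = I₀ cos²(1°) = 0.9997 I₀.
I₂ = I₁ cos²(86° + 1°) = 0.9997 I₀ · cos²(87°) = 0.002738 I₀.
Ratio = 0.002738 / 0.1839 = 0.01489.

I_new/I_old ≈ 0.0149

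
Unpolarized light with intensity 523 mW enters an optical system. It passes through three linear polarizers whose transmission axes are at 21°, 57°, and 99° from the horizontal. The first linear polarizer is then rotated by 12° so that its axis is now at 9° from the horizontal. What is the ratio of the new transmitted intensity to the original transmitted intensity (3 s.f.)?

Before rotation:
Unpolarized light through the first polarizer → I₁ = ½ I₀, now polarized at 21°.
I₂ = I₁ cos²(57° − 21°) = 0.5 I₀ · cos²(36°) = 0.3273 I₀.
I₃ = I₂ cos²(99° − 57°) = 0.3273 I₀ · cos²(42°) = 0.1807 I₀.
After rotation:
Unpolarized light through the first polarizer → I₁ = ½ I₀, now polarized at 9°.
I₂ = I₁ cos²(57° − 9°) = 0.5 I₀ · cos²(48°) = 0.2239 I₀.
I₃ = I₂ cos²(99° − 57°) = 0.2239 I₀ · cos²(42°) = 0.1236 I₀.
Ratio = 0.1236 / 0.1807 = 0.6841.

I_new/I_old ≈ 0.684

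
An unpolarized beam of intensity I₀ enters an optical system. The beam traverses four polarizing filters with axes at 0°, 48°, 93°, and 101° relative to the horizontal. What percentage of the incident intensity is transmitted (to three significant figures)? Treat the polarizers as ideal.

Unpolarized light through the first polarizer → I₁ = ½ I₀, now polarized at 0°.
I₂ = I₁ cos²(48° − 0°) = 0.5 I₀ · cos²(48°) = 0.2239 I₀.
I₃ = I₂ cos²(93° − 48°) = 0.2239 I₀ · cos²(45°) = 0.1119 I₀.
I₄ = I₃ cos²(101° − 93°) = 0.1119 I₀ · cos²(8°) = 0.1098 I₀.
That is 10.98% of the incident intensity.

≈ 11.0%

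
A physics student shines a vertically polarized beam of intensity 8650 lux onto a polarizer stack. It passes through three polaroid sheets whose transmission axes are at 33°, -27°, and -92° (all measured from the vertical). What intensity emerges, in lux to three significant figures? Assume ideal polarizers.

I ≈ 272 lux

I₁ = 8650 lux · cos²(33°) = 6084 lux.
I₂ = I₁ · cos²(60°) = 6084 · 0.25 = 1521 lux.
I₃ = I₂ · cos²(65°) = 1521 · 0.1786 = 271.7 lux.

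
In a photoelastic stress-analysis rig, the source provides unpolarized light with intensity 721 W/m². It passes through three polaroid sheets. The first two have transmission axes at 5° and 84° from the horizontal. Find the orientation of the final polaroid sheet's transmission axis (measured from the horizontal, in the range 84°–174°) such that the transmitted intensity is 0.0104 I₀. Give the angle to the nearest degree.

Unpolarized light through the first polarizer → I₁ = ½ I₀, now polarized at 5°.
I₂ = I₁ cos²(84° − 5°) = 0.5 I₀ · cos²(79°) = 0.0182 I₀.
Need I₃/I₀ = 0.0104, so cos²(θ − 84°) = 0.0104 / 0.0182 = 0.5713.
θ − 84° = arccos(√0.5713) = 40.9°, giving θ ≈ 84 + 40.9 = 124.9°.

θ ≈ 125°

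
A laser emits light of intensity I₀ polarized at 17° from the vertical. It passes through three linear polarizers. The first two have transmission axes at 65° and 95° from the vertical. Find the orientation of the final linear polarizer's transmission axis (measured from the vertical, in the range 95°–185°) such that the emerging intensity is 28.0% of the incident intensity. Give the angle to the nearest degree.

θ ≈ 119°

I₁ = I₀ cos²(65° − 17°) = I₀ cos²(48°) = 0.4477 I₀.
I₂ = I₁ cos²(95° − 65°) = 0.4477 I₀ · cos²(30°) = 0.3358 I₀.
Need I₃/I₀ = 0.28, so cos²(θ − 95°) = 0.28 / 0.3358 = 0.8338.
θ − 95° = arccos(√0.8338) = 24.1°, giving θ ≈ 95 + 24.1 = 119.1°.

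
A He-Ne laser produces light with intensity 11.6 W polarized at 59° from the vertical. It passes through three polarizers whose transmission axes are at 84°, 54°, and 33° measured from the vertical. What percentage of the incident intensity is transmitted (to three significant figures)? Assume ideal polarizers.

I₁ = 11.6 W · cos²(25°) = 9.528 W.
I₂ = I₁ · cos²(30°) = 9.528 · 0.75 = 7.146 W.
I₃ = I₂ · cos²(21°) = 7.146 · 0.8716 = 6.228 W.
That is 53.69% of the incident intensity.

≈ 53.7%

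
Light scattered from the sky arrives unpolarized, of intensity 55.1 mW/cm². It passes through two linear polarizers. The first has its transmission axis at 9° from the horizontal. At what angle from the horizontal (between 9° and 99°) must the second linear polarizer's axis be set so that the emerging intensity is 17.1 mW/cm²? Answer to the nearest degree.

θ ≈ 47°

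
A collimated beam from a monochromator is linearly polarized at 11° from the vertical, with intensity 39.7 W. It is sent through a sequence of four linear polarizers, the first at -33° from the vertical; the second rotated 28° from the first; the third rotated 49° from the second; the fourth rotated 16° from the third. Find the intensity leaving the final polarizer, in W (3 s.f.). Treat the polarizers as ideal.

I ≈ 6.37 W

By Malus's law, I₁ = 39.7 W · cos²(44°) = 20.54 W.
I₂ = I₁ · cos²(28°) = 20.54 · 0.7796 = 16.02 W.
I₃ = I₂ · cos²(49°) = 16.02 · 0.4304 = 6.893 W.
I₄ = I₃ · cos²(16°) = 6.893 · 0.924 = 6.369 W.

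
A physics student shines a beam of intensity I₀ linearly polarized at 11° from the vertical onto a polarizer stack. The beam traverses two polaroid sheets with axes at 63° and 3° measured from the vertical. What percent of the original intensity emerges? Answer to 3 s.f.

≈ 9.48%

I₁ = I₀ cos²(63° − 11°) = I₀ cos²(52°) = 0.379 I₀.
I₂ = I₁ cos²(3° − 63°) = 0.379 I₀ · cos²(60°) = 0.09476 I₀.
That is 9.476% of the incident intensity.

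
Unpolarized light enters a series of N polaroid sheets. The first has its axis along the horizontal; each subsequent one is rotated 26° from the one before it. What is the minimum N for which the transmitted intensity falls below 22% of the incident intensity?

First polarizer halves the unpolarized light: factor 1/2.
Each further stage multiplies by cos²(26°) = 0.8078.
After N polarizers: T = 0.5·0.8078^(N−1). Require T < 0.22 ⇒ N−1 > ln(0.22/0.5)/ln(0.8078) = 3.85, so N−1 ≥ 4 and N = 5.
Check: N=5 gives T = 0.2129 < 0.22; N=4 gives T = 0.2636.

N = 5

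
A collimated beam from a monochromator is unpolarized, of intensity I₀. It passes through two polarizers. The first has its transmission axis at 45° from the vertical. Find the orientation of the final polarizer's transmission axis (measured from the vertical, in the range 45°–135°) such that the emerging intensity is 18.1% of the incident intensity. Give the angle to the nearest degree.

Unpolarized light through the first polarizer → I₁ = ½ I₀, now polarized at 45°.
Need I₂/I₀ = 0.181, so cos²(θ − 45°) = 0.181 / 0.5 = 0.362.
θ − 45° = arccos(√0.362) = 53.0°, giving θ ≈ 45 + 53.0 = 98.0°.

θ ≈ 98°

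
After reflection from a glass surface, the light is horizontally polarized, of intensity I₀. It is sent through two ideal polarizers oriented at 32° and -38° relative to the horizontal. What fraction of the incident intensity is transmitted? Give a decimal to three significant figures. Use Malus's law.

≈ 0.0841 I₀

By Malus's law, I₁ = I₀ cos²(32° − 0°) = I₀ cos²(32°) = 0.7192 I₀.
I₂ = I₁ cos²(-38° − 32°) = 0.7192 I₀ · cos²(70°) = 0.08413 I₀.
Transmitted fraction = 0.08413.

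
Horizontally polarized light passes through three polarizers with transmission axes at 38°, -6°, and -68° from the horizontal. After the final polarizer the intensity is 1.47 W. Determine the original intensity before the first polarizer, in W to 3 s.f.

I₁ = I₀ cos²(38° − 0°) = I₀ cos²(38°) = 0.621 I₀.
I₂ = I₁ cos²(-6° − 38°) = 0.621 I₀ · cos²(44°) = 0.3213 I₀.
I₃ = I₂ cos²(-68° + 6°) = 0.3213 I₀ · cos²(62°) = 0.07082 I₀.
So 1.47 W = 0.07082 I₀, giving I₀ = 1.47/0.07082 = 20.76 W.

I₀ ≈ 20.8 W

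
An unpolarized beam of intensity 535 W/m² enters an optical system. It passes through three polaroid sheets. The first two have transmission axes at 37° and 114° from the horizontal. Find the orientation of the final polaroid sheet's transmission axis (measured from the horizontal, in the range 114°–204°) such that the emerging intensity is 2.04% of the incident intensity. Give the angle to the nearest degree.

Unpolarized light through the first polarizer → I₁ = ½ I₀, now polarized at 37°.
I₂ = I₁ cos²(114° − 37°) = 0.5 I₀ · cos²(77°) = 0.0253 I₀.
Need I₃/I₀ = 0.0204, so cos²(θ − 114°) = 0.0204 / 0.0253 = 0.8063.
θ − 114° = arccos(√0.8063) = 26.1°, giving θ ≈ 114 + 26.1 = 140.1°.

θ ≈ 140°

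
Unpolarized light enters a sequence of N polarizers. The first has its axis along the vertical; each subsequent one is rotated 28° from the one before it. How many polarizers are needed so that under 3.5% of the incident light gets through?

N = 12

First polarizer halves the unpolarized light: factor 1/2.
Each further stage multiplies by cos²(28°) = 0.7796.
After N polarizers: T = 0.5·0.7796^(N−1). Require T < 0.035 ⇒ N−1 > ln(0.035/0.5)/ln(0.7796) = 10.68, so N−1 ≥ 11 and N = 12.
Check: N=12 gives T = 0.03232 < 0.035; N=11 gives T = 0.04146.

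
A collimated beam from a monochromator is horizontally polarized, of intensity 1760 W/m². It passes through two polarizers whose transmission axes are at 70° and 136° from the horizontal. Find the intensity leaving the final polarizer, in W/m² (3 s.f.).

I ≈ 34.1 W/m²

By Malus's law, I₁ = 1760 W/m² · cos²(70°) = 205.9 W/m².
I₂ = I₁ · cos²(66°) = 205.9 · 0.1654 = 34.06 W/m².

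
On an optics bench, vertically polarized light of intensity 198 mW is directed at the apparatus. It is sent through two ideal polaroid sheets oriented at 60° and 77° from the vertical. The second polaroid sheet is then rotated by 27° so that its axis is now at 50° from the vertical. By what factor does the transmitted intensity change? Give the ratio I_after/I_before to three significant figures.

I_new/I_old ≈ 1.06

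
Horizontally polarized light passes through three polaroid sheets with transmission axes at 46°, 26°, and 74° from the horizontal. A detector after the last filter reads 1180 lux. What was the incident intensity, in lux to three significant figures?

I₀ ≈ 6190 lux

I₁ = I₀ cos²(46° − 0°) = I₀ cos²(46°) = 0.4826 I₀.
I₂ = I₁ cos²(26° − 46°) = 0.4826 I₀ · cos²(20°) = 0.4261 I₀.
I₃ = I₂ cos²(74° − 26°) = 0.4261 I₀ · cos²(48°) = 0.1908 I₀.
So 1180 lux = 0.1908 I₀, giving I₀ = 1180/0.1908 = 6185 lux.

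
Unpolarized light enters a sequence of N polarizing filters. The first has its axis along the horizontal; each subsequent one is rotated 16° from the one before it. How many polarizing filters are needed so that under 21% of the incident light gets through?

N = 12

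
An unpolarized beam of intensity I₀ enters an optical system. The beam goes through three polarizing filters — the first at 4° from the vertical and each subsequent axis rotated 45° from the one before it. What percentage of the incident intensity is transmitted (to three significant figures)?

≈ 12.5%

Unpolarized light through the first polarizer → I₁ = ½ I₀, now polarized at 4°.
I₂ = I₁ cos²(45°) = 0.5 · 0.5 I₀ = 0.25 I₀.
I₃ = I₂ cos²(45°) = 0.25 · 0.5 I₀ = 0.125 I₀.
That is 12.5% of the incident intensity.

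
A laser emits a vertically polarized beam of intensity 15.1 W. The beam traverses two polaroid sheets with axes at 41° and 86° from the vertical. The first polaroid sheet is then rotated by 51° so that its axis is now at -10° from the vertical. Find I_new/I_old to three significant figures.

I_new/I_old ≈ 0.0372

Before rotation:
I₁ = I₀ cos²(41° − 0°) = I₀ cos²(41°) = 0.5696 I₀.
I₂ = I₁ cos²(86° − 41°) = 0.5696 I₀ · cos²(45°) = 0.2848 I₀.
After rotation:
I₁ = I₀ cos²(-10° − 0°) = I₀ cos²(10°) = 0.9698 I₀.
Angle between axes 1 and 2: 84°. I₂ = 0.9698 I₀ · cos²(84°) = 0.0106 I₀.
Ratio = 0.0106 / 0.2848 = 0.03721.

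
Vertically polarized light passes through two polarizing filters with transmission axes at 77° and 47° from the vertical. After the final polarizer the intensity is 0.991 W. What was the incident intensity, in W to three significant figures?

I₀ ≈ 26.1 W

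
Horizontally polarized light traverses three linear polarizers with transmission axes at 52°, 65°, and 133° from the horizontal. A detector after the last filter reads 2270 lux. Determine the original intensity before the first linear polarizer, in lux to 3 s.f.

I₁ = I₀ cos²(52° − 0°) = I₀ cos²(52°) = 0.379 I₀.
I₂ = I₁ cos²(65° − 52°) = 0.379 I₀ · cos²(13°) = 0.3599 I₀.
I₃ = I₂ cos²(133° − 65°) = 0.3599 I₀ · cos²(68°) = 0.0505 I₀.
So 2270 lux = 0.0505 I₀, giving I₀ = 2270/0.0505 = 4.495e+04 lux.

I₀ ≈ 4.50e4 lux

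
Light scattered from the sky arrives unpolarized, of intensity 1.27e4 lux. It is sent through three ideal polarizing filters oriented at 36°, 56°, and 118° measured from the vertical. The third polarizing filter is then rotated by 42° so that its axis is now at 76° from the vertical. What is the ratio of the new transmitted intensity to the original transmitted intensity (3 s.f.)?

I_new/I_old ≈ 4.01

Before rotation:
Unpolarized light through the first polarizer → I₁ = ½ I₀, now polarized at 36°.
I₂ = I₁ cos²(56° − 36°) = 0.5 I₀ · cos²(20°) = 0.4415 I₀.
I₃ = I₂ cos²(118° − 56°) = 0.4415 I₀ · cos²(62°) = 0.09731 I₀.
After rotation:
Unpolarized light through the first polarizer → I₁ = ½ I₀, now polarized at 36°.
I₂ = I₁ cos²(56° − 36°) = 0.5 I₀ · cos²(20°) = 0.4415 I₀.
I₃ = I₂ cos²(76° − 56°) = 0.4415 I₀ · cos²(20°) = 0.3899 I₀.
Ratio = 0.3899 / 0.09731 = 4.006.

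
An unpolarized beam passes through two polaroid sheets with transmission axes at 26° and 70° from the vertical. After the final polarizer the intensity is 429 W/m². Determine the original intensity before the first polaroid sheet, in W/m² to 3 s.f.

I₀ ≈ 1660 W/m²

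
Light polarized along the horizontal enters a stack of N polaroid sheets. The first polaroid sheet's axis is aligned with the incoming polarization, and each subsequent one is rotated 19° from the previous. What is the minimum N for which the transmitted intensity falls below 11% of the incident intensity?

N = 21

First polarizer is aligned with the polarization: full transmission.
Each further stage multiplies by cos²(19°) = 0.894.
After N polarizers: T = 0.894^(N−1). Require T < 0.11 ⇒ N−1 > ln(0.11)/ln(0.894) = 19.70, so N−1 ≥ 20 and N = 21.
Check: N=21 gives T = 0.1064 < 0.11; N=20 gives T = 0.119.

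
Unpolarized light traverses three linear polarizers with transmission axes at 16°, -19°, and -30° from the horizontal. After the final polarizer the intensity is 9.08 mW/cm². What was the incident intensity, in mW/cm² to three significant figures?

Unpolarized light through the first polarizer → I₁ = ½ I₀, now polarized at 16°.
I₂ = I₁ cos²(-19° − 16°) = 0.5 I₀ · cos²(35°) = 0.3355 I₀.
I₃ = I₂ cos²(-30° + 19°) = 0.3355 I₀ · cos²(11°) = 0.3233 I₀.
So 9.08 mW/cm² = 0.3233 I₀, giving I₀ = 9.08/0.3233 = 28.09 mW/cm².

I₀ ≈ 28.1 mW/cm²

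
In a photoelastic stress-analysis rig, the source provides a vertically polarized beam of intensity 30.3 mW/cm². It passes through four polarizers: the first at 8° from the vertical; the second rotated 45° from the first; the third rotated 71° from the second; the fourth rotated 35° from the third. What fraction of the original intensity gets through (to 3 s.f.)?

I/I₀ ≈ 0.0349

I₁ = 30.3 mW/cm² · cos²(8°) = 29.71 mW/cm².
I₂ = I₁ · cos²(45°) = 29.71 · 0.5 = 14.86 mW/cm².
I₃ = I₂ · cos²(71°) = 14.86 · 0.106 = 1.575 mW/cm².
I₄ = I₃ · cos²(35°) = 1.575 · 0.671 = 1.057 mW/cm².
Transmitted fraction = 0.03487.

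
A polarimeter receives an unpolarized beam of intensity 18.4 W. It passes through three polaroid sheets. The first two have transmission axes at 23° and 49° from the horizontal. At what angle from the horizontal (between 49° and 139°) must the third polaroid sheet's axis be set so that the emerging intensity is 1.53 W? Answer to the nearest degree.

Unpolarized light through the first polarizer → I₁ = ½ I₀, now polarized at 23°.
I₂ = I₁ cos²(49° − 23°) = 0.5 I₀ · cos²(26°) = 0.4039 I₀.
Target fraction: 1.53 / 18.4 W = 0.08315 of I₀.
Need I₃/I₀ = 0.08315, so cos²(θ − 49°) = 0.08315 / 0.4039 = 0.2059.
θ − 49° = arccos(√0.2059) = 63.0°, giving θ ≈ 49 + 63.0 = 112.0°.

θ ≈ 112°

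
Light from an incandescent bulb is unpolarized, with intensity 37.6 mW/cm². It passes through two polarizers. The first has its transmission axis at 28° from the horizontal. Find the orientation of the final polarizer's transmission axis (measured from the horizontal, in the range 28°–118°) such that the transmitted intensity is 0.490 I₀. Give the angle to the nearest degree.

Unpolarized light through the first polarizer → I₁ = ½ I₀, now polarized at 28°.
Need I₂/I₀ = 0.49, so cos²(θ − 28°) = 0.49 / 0.5 = 0.98.
θ − 28° = arccos(√0.98) = 8.1°, giving θ ≈ 28 + 8.1 = 36.1°.

θ ≈ 36°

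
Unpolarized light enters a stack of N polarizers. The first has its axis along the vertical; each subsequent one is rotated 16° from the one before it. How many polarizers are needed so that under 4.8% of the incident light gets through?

First polarizer halves the unpolarized light: factor 1/2.
Each further stage multiplies by cos²(16°) = 0.924.
After N polarizers: T = 0.5·0.924^(N−1). Require T < 0.048 ⇒ N−1 > ln(0.048/0.5)/ln(0.924) = 29.66, so N−1 ≥ 30 and N = 31.
Check: N=31 gives T = 0.04672 < 0.048; N=30 gives T = 0.05056.

N = 31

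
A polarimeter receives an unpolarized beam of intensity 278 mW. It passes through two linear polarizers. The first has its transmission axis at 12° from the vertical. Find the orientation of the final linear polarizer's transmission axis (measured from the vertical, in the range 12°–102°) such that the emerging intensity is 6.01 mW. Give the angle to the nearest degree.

θ ≈ 90°

Unpolarized light through the first polarizer → I₁ = ½ I₀, now polarized at 12°.
Target fraction: 6.01 / 278 mW = 0.02162 of I₀.
Need I₂/I₀ = 0.02162, so cos²(θ − 12°) = 0.02162 / 0.5 = 0.04324.
θ − 12° = arccos(√0.04324) = 78.0°, giving θ ≈ 12 + 78.0 = 90.0°.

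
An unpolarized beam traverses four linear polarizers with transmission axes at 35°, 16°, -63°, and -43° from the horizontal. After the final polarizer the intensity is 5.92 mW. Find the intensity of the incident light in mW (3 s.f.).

I₀ ≈ 412 mW

Unpolarized light through the first polarizer → I₁ = ½ I₀, now polarized at 35°.
I₂ = I₁ cos²(16° − 35°) = 0.5 I₀ · cos²(19°) = 0.447 I₀.
I₃ = I₂ cos²(-63° − 16°) = 0.447 I₀ · cos²(79°) = 0.01627 I₀.
I₄ = I₃ cos²(-43° + 63°) = 0.01627 I₀ · cos²(20°) = 0.01437 I₀.
So 5.92 mW = 0.01437 I₀, giving I₀ = 5.92/0.01437 = 411.9 mW.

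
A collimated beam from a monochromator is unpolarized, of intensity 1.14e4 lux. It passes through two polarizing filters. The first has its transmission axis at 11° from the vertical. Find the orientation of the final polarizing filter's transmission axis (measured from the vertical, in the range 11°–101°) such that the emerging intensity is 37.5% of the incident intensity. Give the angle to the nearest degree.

θ ≈ 41°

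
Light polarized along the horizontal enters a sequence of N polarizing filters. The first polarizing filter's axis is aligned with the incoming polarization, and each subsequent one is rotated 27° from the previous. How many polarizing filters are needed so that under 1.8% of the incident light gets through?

N = 19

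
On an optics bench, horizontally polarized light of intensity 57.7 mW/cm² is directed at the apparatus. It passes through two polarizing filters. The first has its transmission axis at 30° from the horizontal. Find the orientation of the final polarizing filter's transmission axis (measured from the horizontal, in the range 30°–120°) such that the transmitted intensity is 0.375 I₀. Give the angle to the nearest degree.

I₁ = I₀ cos²(30° − 0°) = I₀ cos²(30°) = 0.75 I₀.
Need I₂/I₀ = 0.375, so cos²(θ − 30°) = 0.375 / 0.75 = 0.5.
θ − 30° = arccos(√0.5) = 45.0°, giving θ ≈ 30 + 45.0 = 75.0°.

θ ≈ 75°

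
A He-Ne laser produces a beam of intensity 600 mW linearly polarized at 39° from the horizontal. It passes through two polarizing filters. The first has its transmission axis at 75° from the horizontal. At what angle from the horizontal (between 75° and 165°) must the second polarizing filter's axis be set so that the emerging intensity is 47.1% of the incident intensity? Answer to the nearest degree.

By Malus's law, I₁ = I₀ cos²(75° − 39°) = I₀ cos²(36°) = 0.6545 I₀.
Need I₂/I₀ = 0.471, so cos²(θ − 75°) = 0.471 / 0.6545 = 0.7196.
θ − 75° = arccos(√0.7196) = 32.0°, giving θ ≈ 75 + 32.0 = 107.0°.

θ ≈ 107°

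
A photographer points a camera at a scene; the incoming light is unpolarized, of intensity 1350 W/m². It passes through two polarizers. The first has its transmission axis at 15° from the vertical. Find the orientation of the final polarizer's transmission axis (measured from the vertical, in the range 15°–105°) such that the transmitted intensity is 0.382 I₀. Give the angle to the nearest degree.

Unpolarized light through the first polarizer → I₁ = ½ I₀, now polarized at 15°.
Need I₂/I₀ = 0.382, so cos²(θ − 15°) = 0.382 / 0.5 = 0.764.
θ − 15° = arccos(√0.764) = 29.1°, giving θ ≈ 15 + 29.1 = 44.1°.

θ ≈ 44°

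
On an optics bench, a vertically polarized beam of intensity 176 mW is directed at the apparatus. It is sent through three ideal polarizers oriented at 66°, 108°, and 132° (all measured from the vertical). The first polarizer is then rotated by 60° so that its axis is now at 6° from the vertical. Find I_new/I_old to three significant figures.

I_new/I_old ≈ 0.468

Before rotation:
By Malus's law, I₁ = I₀ cos²(66° − 0°) = I₀ cos²(66°) = 0.1654 I₀.
I₂ = I₁ cos²(108° − 66°) = 0.1654 I₀ · cos²(42°) = 0.09136 I₀.
I₃ = I₂ cos²(132° − 108°) = 0.09136 I₀ · cos²(24°) = 0.07625 I₀.
After rotation:
I₁ = I₀ cos²(6° − 0°) = I₀ cos²(6°) = 0.9891 I₀.
Angle between axes 1 and 2: 78°. I₂ = 0.9891 I₀ · cos²(78°) = 0.04275 I₀.
I₃ = I₂ cos²(132° − 108°) = 0.04275 I₀ · cos²(24°) = 0.03568 I₀.
Ratio = 0.03568 / 0.07625 = 0.468.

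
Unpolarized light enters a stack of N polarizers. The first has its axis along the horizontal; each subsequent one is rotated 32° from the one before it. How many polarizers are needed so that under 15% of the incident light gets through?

First polarizer halves the unpolarized light: factor 1/2.
Each further stage multiplies by cos²(32°) = 0.7192.
After N polarizers: T = 0.5·0.7192^(N−1). Require T < 0.15 ⇒ N−1 > ln(0.15/0.5)/ln(0.7192) = 3.65, so N−1 ≥ 4 and N = 5.
Check: N=5 gives T = 0.1338 < 0.15; N=4 gives T = 0.186.

N = 5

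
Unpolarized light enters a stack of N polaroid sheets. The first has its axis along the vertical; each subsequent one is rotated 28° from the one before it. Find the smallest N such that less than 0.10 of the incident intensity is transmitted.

N = 8

First polarizer halves the unpolarized light: factor 1/2.
Each further stage multiplies by cos²(28°) = 0.7796.
After N polarizers: T = 0.5·0.7796^(N−1). Require T < 0.10 ⇒ N−1 > ln(0.10/0.5)/ln(0.7796) = 6.46, so N−1 ≥ 7 and N = 8.
Check: N=8 gives T = 0.08751 < 0.10; N=7 gives T = 0.1123.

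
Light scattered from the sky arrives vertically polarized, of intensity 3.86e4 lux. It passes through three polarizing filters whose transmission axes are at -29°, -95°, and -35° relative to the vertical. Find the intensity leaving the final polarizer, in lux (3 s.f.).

By Malus's law, I₁ = 3.86e4 lux · cos²(29°) = 2.953e+04 lux.
I₂ = I₁ · cos²(66°) = 2.953e+04 · 0.1654 = 4885 lux.
I₃ = I₂ · cos²(60°) = 4885 · 0.25 = 1221 lux.

I ≈ 1220 lux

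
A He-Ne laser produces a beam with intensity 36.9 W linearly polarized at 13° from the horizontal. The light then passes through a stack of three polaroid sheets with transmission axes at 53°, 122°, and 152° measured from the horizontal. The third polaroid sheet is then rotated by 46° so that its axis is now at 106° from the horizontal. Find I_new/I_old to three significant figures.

Before rotation:
I₁ = I₀ cos²(53° − 13°) = I₀ cos²(40°) = 0.5868 I₀.
I₂ = I₁ cos²(122° − 53°) = 0.5868 I₀ · cos²(69°) = 0.07536 I₀.
I₃ = I₂ cos²(152° − 122°) = 0.07536 I₀ · cos²(30°) = 0.05652 I₀.
After rotation:
I₁ = I₀ cos²(53° − 13°) = I₀ cos²(40°) = 0.5868 I₀.
I₂ = I₁ cos²(122° − 53°) = 0.5868 I₀ · cos²(69°) = 0.07536 I₀.
I₃ = I₂ cos²(106° − 122°) = 0.07536 I₀ · cos²(16°) = 0.06964 I₀.
Ratio = 0.06964 / 0.05652 = 1.232.

I_new/I_old ≈ 1.23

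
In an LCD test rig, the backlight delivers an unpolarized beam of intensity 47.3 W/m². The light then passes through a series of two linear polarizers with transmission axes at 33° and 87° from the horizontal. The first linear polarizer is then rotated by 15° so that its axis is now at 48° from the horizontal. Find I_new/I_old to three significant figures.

I_new/I_old ≈ 1.75

Before rotation:
Unpolarized light through the first polarizer → I₁ = ½ I₀, now polarized at 33°.
I₂ = I₁ cos²(87° − 33°) = 0.5 I₀ · cos²(54°) = 0.1727 I₀.
After rotation:
Unpolarized light through the first polarizer → I₁ = ½ I₀, now polarized at 48°.
I₂ = I₁ cos²(87° − 48°) = 0.5 I₀ · cos²(39°) = 0.302 I₀.
Ratio = 0.302 / 0.1727 = 1.748.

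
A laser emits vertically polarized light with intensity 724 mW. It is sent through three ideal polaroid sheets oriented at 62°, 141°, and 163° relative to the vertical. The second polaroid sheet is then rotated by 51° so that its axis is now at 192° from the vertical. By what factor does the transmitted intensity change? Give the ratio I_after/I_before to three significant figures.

I_new/I_old ≈ 10.1

Before rotation:
I₁ = I₀ cos²(62° − 0°) = I₀ cos²(62°) = 0.2204 I₀.
I₂ = I₁ cos²(141° − 62°) = 0.2204 I₀ · cos²(79°) = 0.008024 I₀.
I₃ = I₂ cos²(163° − 141°) = 0.008024 I₀ · cos²(22°) = 0.006898 I₀.
After rotation:
I₁ = I₀ cos²(62° − 0°) = I₀ cos²(62°) = 0.2204 I₀.
Angle between axes 1 and 2: 50°. I₂ = 0.2204 I₀ · cos²(50°) = 0.09107 I₀.
I₃ = I₂ cos²(163° − 192°) = 0.09107 I₀ · cos²(29°) = 0.06966 I₀.
Ratio = 0.06966 / 0.006898 = 10.1.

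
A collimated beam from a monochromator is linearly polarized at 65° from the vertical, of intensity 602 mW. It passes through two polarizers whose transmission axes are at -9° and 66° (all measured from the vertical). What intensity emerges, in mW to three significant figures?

I ≈ 3.06 mW

I₁ = 602 mW · cos²(74°) = 45.74 mW.
I₂ = I₁ · cos²(75°) = 45.74 · 0.06699 = 3.064 mW.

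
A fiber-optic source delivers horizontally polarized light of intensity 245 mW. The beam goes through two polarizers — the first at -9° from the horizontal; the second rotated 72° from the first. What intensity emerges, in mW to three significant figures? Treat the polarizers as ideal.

I ≈ 22.8 mW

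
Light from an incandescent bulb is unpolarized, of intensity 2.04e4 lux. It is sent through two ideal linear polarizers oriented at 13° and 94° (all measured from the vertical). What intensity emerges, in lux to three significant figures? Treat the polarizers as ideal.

Unpolarized light through the first polarizer → I₁ = 2.04e4 lux/2 = 1.02e+04 lux, polarized at 13°.
I₂ = I₁ · cos²(81°) = 1.02e+04 · 0.02447 = 249.6 lux.

I ≈ 250 lux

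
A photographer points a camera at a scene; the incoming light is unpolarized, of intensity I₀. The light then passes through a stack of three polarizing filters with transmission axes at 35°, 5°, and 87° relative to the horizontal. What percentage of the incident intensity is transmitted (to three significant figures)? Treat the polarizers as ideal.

≈ 0.726%

Unpolarized light through the first polarizer → I₁ = ½ I₀, now polarized at 35°.
I₂ = I₁ cos²(5° − 35°) = 0.5 I₀ · cos²(30°) = 0.375 I₀.
I₃ = I₂ cos²(87° − 5°) = 0.375 I₀ · cos²(82°) = 0.007263 I₀.
That is 0.7263% of the incident intensity.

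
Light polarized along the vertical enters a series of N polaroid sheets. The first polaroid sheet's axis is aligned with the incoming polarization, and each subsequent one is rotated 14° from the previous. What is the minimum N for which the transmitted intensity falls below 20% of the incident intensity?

First polarizer is aligned with the polarization: full transmission.
Each further stage multiplies by cos²(14°) = 0.9415.
After N polarizers: T = 0.9415^(N−1). Require T < 0.20 ⇒ N−1 > ln(0.20)/ln(0.9415) = 26.69, so N−1 ≥ 27 and N = 28.
Check: N=28 gives T = 0.1963 < 0.20; N=27 gives T = 0.2085.

N = 28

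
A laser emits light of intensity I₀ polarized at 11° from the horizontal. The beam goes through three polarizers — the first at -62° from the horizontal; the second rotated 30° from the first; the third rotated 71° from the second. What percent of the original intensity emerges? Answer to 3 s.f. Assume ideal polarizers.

≈ 0.680%

I₁ = I₀ cos²(-62° − 11°) = I₀ cos²(73°) = 0.08548 I₀.
I₂ = I₁ cos²(30°) = 0.08548 · 0.75 I₀ = 0.06411 I₀.
I₃ = I₂ cos²(71°) = 0.06411 · 0.106 I₀ = 0.006795 I₀.
That is 0.6795% of the incident intensity.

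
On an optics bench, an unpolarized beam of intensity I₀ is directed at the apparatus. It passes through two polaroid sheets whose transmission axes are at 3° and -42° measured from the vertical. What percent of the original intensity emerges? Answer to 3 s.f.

≈ 25.0%

Unpolarized light through the first polarizer → I₁ = ½ I₀, now polarized at 3°.
I₂ = I₁ cos²(-42° − 3°) = 0.5 I₀ · cos²(45°) = 0.25 I₀.
That is 25% of the incident intensity.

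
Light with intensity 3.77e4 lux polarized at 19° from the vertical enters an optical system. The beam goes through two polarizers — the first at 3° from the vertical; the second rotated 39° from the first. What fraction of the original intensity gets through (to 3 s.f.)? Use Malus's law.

By Malus's law, I₁ = 3.77e4 lux · cos²(16°) = 3.484e+04 lux.
I₂ = I₁ · cos²(39°) = 3.484e+04 · 0.604 = 2.104e+04 lux.
Transmitted fraction = 0.5581.

I/I₀ ≈ 0.558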